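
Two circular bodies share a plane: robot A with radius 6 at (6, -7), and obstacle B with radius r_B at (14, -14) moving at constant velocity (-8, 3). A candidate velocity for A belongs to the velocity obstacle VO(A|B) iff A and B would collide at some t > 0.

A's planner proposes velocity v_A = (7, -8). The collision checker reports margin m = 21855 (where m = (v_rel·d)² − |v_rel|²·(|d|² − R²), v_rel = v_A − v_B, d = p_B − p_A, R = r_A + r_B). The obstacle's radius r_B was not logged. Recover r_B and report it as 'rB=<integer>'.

m = 21855
d = (8, -7);  v_rel = (15, -11),  |v_rel|² = 346
v_rel×d = (15)·(-7) − (-11)·(8) = -17
since m = R²·346 − (-17)²:  R² = (289 + 21855) / 346 = 64
R = √64 = 8  ⇒  r_B = 8 − 6 = 2

rB=2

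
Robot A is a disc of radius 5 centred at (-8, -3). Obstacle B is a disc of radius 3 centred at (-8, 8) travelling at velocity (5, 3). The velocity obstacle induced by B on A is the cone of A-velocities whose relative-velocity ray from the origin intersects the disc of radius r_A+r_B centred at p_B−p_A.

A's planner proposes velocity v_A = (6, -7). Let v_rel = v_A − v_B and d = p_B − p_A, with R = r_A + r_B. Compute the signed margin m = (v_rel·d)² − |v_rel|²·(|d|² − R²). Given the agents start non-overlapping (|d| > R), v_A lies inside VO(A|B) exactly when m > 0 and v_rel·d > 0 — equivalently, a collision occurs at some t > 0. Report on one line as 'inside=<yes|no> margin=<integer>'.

d = (0, 11),  |d|² = 121;  R = 5+3 = 8,  c = 121−8² = 57
v_rel = (1, -10),  |v_rel|² = 101;  v_rel·d = (1)·(0) + (-10)·(11) = -110
101·t² + 220·t + 57 = 0  ⇒  m = (-110)² − 101·57 = 6343
m = 6343 > 0,  v_rel·d = -110 < 0  ⇒  outside

inside=no margin=6343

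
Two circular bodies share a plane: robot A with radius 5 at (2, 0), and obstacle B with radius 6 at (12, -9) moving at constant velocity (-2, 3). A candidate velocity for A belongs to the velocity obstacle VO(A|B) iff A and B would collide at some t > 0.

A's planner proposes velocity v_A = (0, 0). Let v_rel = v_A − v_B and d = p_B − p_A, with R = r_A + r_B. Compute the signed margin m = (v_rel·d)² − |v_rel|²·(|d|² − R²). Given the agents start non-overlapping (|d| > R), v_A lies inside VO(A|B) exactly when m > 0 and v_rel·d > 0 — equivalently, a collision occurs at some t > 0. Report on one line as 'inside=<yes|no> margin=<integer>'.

d = (10, -9),  |d|² = 181;  R = 5+6 = 11,  c = 181−11² = 60
v_rel = (2, -3),  |v_rel|² = 13;  v_rel·d = (2)·(10) + (-3)·(-9) = 47
13·t² − 94·t + 60 = 0  ⇒  m = 47² − 13·60 = 1429
m = 1429 > 0,  v_rel·d = 47 > 0  ⇒  inside

inside=yes margin=1429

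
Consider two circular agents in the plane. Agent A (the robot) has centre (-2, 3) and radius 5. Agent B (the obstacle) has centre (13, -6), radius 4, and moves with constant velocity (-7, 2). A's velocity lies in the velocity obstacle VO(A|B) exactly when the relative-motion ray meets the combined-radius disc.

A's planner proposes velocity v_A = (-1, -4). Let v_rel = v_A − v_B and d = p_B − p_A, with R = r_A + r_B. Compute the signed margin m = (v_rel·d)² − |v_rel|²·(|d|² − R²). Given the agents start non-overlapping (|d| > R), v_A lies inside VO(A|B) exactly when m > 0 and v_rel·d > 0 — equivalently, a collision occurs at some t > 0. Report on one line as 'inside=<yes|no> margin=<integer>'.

d = (15, -9),  |d|² = 306;  R = 5+4 = 9,  c = 306−9² = 225
v_rel = (6, -6),  |v_rel|² = 72;  v_rel·d = (6)·(15) + (-6)·(-9) = 144
72·t² − 288·t + 225 = 0  ⇒  m = 144² − 72·225 = 4536
m = 4536 > 0,  v_rel·d = 144 > 0  ⇒  inside

inside=yes margin=4536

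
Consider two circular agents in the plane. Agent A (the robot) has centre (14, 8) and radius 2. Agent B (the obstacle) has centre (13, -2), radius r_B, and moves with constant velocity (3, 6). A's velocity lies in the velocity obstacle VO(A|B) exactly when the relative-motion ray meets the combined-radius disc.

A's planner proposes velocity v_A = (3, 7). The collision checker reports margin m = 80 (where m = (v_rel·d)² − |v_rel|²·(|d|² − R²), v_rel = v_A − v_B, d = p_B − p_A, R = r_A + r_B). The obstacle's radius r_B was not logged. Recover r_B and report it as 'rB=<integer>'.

m = 80
d = (-1, -10);  v_rel = (0, 1),  |v_rel|² = 1
v_rel×d = (0)·(-10) − (1)·(-1) = 1
since m = R²·1 − 1²:  R² = (1 + 80) / 1 = 81
R = √81 = 9  ⇒  r_B = 9 − 2 = 7

rB=7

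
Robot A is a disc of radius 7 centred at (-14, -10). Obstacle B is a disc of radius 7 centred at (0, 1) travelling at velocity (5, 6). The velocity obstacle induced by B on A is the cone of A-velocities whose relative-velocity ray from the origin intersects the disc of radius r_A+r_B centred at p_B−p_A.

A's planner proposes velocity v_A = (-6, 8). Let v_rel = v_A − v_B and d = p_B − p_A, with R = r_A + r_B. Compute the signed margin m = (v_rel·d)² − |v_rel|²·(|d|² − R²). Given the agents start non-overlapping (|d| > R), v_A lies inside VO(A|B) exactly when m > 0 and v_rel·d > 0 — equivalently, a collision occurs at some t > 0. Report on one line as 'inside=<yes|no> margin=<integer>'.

d = (14, 11),  |d|² = 317;  R = 7+7 = 14,  c = 317−14² = 121
v_rel = (-11, 2),  |v_rel|² = 125;  v_rel·d = (-11)·(14) + (2)·(11) = -132
125·t² + 264·t + 121 = 0  ⇒  m = (-132)² − 125·121 = 2299
m = 2299 > 0,  v_rel·d = -132 < 0  ⇒  outside

inside=no margin=2299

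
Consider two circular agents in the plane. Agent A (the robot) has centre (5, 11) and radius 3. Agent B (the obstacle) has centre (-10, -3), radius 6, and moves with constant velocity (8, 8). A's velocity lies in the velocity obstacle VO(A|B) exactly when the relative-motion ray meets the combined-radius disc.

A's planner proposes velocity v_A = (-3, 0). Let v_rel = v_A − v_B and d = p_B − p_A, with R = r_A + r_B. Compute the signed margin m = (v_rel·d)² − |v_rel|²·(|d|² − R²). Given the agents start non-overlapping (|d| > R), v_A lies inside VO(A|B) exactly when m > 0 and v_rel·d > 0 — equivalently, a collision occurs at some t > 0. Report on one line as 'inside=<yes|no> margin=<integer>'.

d = (-15, -14),  |d|² = 421;  R = 3+6 = 9,  c = 421−9² = 340
v_rel = (-11, -8),  |v_rel|² = 185;  v_rel·d = (-11)·(-15) + (-8)·(-14) = 277
185·t² − 554·t + 340 = 0  ⇒  m = 277² − 185·340 = 13829
m = 13829 > 0,  v_rel·d = 277 > 0  ⇒  inside

inside=yes margin=13829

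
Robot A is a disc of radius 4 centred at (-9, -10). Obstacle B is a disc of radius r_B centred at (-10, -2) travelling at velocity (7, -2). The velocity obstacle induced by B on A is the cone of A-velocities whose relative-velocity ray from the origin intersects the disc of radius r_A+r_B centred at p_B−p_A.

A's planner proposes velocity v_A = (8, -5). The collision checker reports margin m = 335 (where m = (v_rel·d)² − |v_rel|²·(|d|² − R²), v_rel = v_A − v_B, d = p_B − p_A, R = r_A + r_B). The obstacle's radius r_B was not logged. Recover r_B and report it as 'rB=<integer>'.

m = 335
d = (-1, 8);  v_rel = (1, -3),  |v_rel|² = 10
v_rel×d = (1)·(8) − (-3)·(-1) = 5
since m = R²·10 − 5²:  R² = (25 + 335) / 10 = 36
R = √36 = 6  ⇒  r_B = 6 − 4 = 2

rB=2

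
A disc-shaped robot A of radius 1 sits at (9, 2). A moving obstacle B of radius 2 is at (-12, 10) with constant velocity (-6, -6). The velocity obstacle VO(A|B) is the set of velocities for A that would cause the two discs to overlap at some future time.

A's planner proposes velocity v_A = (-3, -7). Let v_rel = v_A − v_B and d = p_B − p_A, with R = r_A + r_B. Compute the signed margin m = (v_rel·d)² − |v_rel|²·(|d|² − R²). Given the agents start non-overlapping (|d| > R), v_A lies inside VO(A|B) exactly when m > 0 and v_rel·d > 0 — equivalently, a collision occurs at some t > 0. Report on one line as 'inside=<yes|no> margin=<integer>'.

d = (-21, 8),  |d|² = 505;  R = 1+2 = 3,  c = 505−3² = 496
v_rel = (3, -1),  |v_rel|² = 10;  v_rel·d = (3)·(-21) + (-1)·(8) = -71
10·t² + 142·t + 496 = 0  ⇒  m = (-71)² − 10·496 = 81
m = 81 > 0,  v_rel·d = -71 < 0  ⇒  outside

inside=no margin=81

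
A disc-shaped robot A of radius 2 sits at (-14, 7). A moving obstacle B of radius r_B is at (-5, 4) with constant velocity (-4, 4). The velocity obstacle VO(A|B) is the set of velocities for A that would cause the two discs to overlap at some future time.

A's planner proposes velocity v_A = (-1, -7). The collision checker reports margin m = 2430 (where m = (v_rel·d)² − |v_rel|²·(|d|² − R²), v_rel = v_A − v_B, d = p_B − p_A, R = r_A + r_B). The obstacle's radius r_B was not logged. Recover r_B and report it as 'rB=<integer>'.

m = 2430
d = (9, -3);  v_rel = (3, -11),  |v_rel|² = 130
v_rel×d = (3)·(-3) − (-11)·(9) = 90
since m = R²·130 − 90²:  R² = (8100 + 2430) / 130 = 81
R = √81 = 9  ⇒  r_B = 9 − 2 = 7

rB=7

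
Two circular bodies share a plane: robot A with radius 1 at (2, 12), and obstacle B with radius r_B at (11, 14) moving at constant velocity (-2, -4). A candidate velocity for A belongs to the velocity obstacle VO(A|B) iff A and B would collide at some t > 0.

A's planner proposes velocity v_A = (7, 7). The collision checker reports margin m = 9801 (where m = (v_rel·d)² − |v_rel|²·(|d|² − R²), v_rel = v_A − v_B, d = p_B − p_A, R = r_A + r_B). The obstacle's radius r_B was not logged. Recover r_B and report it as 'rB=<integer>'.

m = 9801
d = (9, 2);  v_rel = (9, 11),  |v_rel|² = 202
v_rel×d = (9)·(2) − (11)·(9) = -81
since m = R²·202 − (-81)²:  R² = (6561 + 9801) / 202 = 81
R = √81 = 9  ⇒  r_B = 9 − 1 = 8

rB=8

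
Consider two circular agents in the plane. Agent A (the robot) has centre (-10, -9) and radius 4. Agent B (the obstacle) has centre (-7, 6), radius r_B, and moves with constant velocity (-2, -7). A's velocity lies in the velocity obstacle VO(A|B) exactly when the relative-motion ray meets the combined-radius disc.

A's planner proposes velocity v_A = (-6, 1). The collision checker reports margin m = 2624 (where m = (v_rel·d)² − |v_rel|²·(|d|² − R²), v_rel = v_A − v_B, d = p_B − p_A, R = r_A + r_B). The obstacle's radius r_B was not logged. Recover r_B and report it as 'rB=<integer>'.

m = 2624
d = (3, 15);  v_rel = (-4, 8),  |v_rel|² = 80
v_rel×d = (-4)·(15) − (8)·(3) = -84
since m = R²·80 − (-84)²:  R² = (7056 + 2624) / 80 = 121
R = √121 = 11  ⇒  r_B = 11 − 4 = 7

rB=7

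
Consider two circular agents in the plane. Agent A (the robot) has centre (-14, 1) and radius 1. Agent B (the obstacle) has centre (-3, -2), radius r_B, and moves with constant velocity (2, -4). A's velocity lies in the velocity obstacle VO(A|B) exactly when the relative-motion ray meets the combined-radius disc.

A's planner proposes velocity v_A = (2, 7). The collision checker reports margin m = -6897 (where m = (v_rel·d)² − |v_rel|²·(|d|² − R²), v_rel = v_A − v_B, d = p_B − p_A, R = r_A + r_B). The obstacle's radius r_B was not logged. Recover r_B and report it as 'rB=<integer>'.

m = -6897
d = (11, -3);  v_rel = (0, 11),  |v_rel|² = 121
v_rel×d = (0)·(-3) − (11)·(11) = -121
since m = R²·121 − (-121)²:  R² = (14641 + -6897) / 121 = 64
R = √64 = 8  ⇒  r_B = 8 − 1 = 7

rB=7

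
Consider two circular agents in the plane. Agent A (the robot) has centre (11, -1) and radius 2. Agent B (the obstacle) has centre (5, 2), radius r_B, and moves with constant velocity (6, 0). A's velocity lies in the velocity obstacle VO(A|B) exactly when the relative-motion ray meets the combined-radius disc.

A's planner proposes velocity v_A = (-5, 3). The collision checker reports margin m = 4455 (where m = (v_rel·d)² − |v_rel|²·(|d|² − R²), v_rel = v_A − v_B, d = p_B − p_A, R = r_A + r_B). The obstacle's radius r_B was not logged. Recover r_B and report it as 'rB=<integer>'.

m = 4455
d = (-6, 3);  v_rel = (-11, 3),  |v_rel|² = 130
v_rel×d = (-11)·(3) − (3)·(-6) = -15
since m = R²·130 − (-15)²:  R² = (225 + 4455) / 130 = 36
R = √36 = 6  ⇒  r_B = 6 − 2 = 4

rB=4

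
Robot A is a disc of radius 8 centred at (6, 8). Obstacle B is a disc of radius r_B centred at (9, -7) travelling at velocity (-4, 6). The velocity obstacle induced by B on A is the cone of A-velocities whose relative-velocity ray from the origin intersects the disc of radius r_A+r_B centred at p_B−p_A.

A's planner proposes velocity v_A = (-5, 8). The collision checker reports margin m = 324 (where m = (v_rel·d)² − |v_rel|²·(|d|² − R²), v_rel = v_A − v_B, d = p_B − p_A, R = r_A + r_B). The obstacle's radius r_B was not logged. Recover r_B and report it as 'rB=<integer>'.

m = 324
d = (3, -15);  v_rel = (-1, 2),  |v_rel|² = 5
v_rel×d = (-1)·(-15) − (2)·(3) = 9
since m = R²·5 − 9²:  R² = (81 + 324) / 5 = 81
R = √81 = 9  ⇒  r_B = 9 − 8 = 1

rB=1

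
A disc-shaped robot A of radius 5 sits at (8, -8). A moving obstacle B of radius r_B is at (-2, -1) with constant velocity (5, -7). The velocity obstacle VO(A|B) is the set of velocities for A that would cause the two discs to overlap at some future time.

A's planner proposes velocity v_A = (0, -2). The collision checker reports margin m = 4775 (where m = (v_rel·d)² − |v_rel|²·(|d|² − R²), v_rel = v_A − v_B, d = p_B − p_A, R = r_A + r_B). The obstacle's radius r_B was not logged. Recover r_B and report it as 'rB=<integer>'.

m = 4775
d = (-10, 7);  v_rel = (-5, 5),  |v_rel|² = 50
v_rel×d = (-5)·(7) − (5)·(-10) = 15
since m = R²·50 − 15²:  R² = (225 + 4775) / 50 = 100
R = √100 = 10  ⇒  r_B = 10 − 5 = 5

rB=5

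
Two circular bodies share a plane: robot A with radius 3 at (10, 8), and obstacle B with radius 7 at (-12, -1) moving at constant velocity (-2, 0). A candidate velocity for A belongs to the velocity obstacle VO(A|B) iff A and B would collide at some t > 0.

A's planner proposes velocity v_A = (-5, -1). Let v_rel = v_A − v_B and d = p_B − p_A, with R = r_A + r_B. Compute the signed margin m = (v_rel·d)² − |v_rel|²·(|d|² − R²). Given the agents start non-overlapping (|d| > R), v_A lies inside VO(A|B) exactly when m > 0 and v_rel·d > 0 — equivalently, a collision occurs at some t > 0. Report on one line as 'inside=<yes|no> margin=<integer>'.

d = (-22, -9),  |d|² = 565;  R = 3+7 = 10,  c = 565−10² = 465
v_rel = (-3, -1),  |v_rel|² = 10;  v_rel·d = (-3)·(-22) + (-1)·(-9) = 75
10·t² − 150·t + 465 = 0  ⇒  m = 75² − 10·465 = 975
m = 975 > 0,  v_rel·d = 75 > 0  ⇒  inside

inside=yes margin=975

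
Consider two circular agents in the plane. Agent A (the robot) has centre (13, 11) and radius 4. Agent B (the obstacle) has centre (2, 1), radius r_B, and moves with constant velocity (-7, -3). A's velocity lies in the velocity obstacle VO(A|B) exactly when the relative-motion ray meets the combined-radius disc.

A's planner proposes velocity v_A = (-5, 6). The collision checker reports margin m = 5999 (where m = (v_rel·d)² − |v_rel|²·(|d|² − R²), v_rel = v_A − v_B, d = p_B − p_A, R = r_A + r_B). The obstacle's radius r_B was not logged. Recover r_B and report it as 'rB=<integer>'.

m = 5999
d = (-11, -10);  v_rel = (2, 9),  |v_rel|² = 85
v_rel×d = (2)·(-10) − (9)·(-11) = 79
since m = R²·85 − 79²:  R² = (6241 + 5999) / 85 = 144
R = √144 = 12  ⇒  r_B = 12 − 4 = 8

rB=8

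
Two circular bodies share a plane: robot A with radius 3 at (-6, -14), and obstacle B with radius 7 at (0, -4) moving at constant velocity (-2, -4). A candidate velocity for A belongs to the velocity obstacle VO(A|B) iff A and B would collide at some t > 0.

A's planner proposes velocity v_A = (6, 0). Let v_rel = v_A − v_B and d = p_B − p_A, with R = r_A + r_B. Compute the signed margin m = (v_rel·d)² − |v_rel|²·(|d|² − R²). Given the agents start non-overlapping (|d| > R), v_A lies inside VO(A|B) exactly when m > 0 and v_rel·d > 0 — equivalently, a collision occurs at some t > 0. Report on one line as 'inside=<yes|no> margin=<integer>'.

d = (6, 10),  |d|² = 136;  R = 3+7 = 10,  c = 136−10² = 36
v_rel = (8, 4),  |v_rel|² = 80;  v_rel·d = (8)·(6) + (4)·(10) = 88
80·t² − 176·t + 36 = 0  ⇒  m = 88² − 80·36 = 4864
m = 4864 > 0,  v_rel·d = 88 > 0  ⇒  inside

inside=yes margin=4864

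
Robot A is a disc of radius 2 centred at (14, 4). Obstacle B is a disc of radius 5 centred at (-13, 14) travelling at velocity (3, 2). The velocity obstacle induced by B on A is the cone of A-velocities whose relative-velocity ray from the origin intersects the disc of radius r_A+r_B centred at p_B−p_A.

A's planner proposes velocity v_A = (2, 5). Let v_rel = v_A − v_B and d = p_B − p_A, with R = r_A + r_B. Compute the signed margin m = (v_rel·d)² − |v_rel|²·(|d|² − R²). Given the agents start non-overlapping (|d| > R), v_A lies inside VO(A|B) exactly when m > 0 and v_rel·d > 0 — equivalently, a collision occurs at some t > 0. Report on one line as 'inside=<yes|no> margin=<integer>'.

d = (-27, 10),  |d|² = 829;  R = 2+5 = 7,  c = 829−7² = 780
v_rel = (-1, 3),  |v_rel|² = 10;  v_rel·d = (-1)·(-27) + (3)·(10) = 57
10·t² − 114·t + 780 = 0  ⇒  m = 57² − 10·780 = -4551
m = -4551 < 0,  v_rel·d = 57 > 0  ⇒  outside

inside=no margin=-4551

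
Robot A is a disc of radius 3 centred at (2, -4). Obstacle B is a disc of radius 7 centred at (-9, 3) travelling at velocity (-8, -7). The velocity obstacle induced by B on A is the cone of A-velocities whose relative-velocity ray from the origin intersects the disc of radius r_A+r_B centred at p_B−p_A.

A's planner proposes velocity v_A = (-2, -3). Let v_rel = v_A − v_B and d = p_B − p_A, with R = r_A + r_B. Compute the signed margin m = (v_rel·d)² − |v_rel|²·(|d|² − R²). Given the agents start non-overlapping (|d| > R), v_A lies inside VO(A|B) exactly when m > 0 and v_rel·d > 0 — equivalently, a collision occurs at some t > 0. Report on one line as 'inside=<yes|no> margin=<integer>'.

d = (-11, 7),  |d|² = 170;  R = 3+7 = 10,  c = 170−10² = 70
v_rel = (6, 4),  |v_rel|² = 52;  v_rel·d = (6)·(-11) + (4)·(7) = -38
52·t² + 76·t + 70 = 0  ⇒  m = (-38)² − 52·70 = -2196
m = -2196 < 0,  v_rel·d = -38 < 0  ⇒  outside

inside=no margin=-2196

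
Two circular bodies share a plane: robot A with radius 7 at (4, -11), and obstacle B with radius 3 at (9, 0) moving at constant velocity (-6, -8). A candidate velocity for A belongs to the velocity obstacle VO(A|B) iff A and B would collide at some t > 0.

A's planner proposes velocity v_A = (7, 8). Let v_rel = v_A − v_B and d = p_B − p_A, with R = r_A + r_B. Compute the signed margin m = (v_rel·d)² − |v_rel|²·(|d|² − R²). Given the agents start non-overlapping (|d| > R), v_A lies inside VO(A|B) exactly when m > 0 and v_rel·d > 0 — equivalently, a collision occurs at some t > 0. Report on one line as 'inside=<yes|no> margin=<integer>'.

d = (5, 11),  |d|² = 146;  R = 7+3 = 10,  c = 146−10² = 46
v_rel = (13, 16),  |v_rel|² = 425;  v_rel·d = (13)·(5) + (16)·(11) = 241
425·t² − 482·t + 46 = 0  ⇒  m = 241² − 425·46 = 38531
m = 38531 > 0,  v_rel·d = 241 > 0  ⇒  inside

inside=yes margin=38531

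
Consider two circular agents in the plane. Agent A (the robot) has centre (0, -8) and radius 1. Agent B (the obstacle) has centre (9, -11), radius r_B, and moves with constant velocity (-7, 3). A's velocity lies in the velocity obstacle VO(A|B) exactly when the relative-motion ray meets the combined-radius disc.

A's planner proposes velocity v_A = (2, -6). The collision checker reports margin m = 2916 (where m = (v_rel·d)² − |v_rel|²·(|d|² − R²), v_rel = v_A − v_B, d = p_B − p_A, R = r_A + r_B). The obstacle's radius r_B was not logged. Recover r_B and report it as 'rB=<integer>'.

m = 2916
d = (9, -3);  v_rel = (9, -9),  |v_rel|² = 162
v_rel×d = (9)·(-3) − (-9)·(9) = 54
since m = R²·162 − 54²:  R² = (2916 + 2916) / 162 = 36
R = √36 = 6  ⇒  r_B = 6 − 1 = 5

rB=5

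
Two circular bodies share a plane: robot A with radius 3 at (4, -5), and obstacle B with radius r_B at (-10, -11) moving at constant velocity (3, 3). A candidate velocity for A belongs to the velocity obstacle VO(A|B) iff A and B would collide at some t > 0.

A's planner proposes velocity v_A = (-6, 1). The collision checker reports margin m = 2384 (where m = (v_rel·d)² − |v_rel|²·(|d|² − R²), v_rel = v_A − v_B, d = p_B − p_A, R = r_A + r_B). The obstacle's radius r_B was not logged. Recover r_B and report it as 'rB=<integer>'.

m = 2384
d = (-14, -6);  v_rel = (-9, -2),  |v_rel|² = 85
v_rel×d = (-9)·(-6) − (-2)·(-14) = 26
since m = R²·85 − 26²:  R² = (676 + 2384) / 85 = 36
R = √36 = 6  ⇒  r_B = 6 − 3 = 3

rB=3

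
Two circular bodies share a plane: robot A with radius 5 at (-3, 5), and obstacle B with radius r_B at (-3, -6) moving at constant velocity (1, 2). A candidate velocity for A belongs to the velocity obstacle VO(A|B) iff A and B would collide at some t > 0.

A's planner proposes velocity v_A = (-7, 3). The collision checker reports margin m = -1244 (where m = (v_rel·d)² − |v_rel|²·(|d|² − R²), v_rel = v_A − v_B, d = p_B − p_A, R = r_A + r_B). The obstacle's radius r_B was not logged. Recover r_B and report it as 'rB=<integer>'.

m = -1244
d = (0, -11);  v_rel = (-8, 1),  |v_rel|² = 65
v_rel×d = (-8)·(-11) − (1)·(0) = 88
since m = R²·65 − 88²:  R² = (7744 + -1244) / 65 = 100
R = √100 = 10  ⇒  r_B = 10 − 5 = 5

rB=5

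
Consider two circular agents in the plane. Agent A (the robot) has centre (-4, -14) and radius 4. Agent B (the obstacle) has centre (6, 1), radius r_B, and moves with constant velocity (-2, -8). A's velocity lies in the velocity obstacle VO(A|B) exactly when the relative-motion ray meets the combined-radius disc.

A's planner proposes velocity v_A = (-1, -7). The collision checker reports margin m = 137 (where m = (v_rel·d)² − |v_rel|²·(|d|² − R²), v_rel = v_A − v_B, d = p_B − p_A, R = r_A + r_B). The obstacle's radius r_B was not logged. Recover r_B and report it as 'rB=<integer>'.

m = 137
d = (10, 15);  v_rel = (1, 1),  |v_rel|² = 2
v_rel×d = (1)·(15) − (1)·(10) = 5
since m = R²·2 − 5²:  R² = (25 + 137) / 2 = 81
R = √81 = 9  ⇒  r_B = 9 − 4 = 5

rB=5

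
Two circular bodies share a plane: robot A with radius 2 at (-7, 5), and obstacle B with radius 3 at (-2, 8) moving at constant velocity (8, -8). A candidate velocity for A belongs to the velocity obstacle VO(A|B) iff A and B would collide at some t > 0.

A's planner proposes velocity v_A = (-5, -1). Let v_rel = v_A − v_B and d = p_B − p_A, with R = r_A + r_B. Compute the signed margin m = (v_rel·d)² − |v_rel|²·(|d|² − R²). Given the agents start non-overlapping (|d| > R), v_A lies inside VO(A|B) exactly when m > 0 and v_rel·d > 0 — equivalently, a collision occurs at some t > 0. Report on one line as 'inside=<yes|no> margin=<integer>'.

d = (5, 3),  |d|² = 34;  R = 2+3 = 5,  c = 34−5² = 9
v_rel = (-13, 7),  |v_rel|² = 218;  v_rel·d = (-13)·(5) + (7)·(3) = -44
218·t² + 88·t + 9 = 0  ⇒  m = (-44)² − 218·9 = -26
m = -26 < 0,  v_rel·d = -44 < 0  ⇒  outside

inside=no margin=-26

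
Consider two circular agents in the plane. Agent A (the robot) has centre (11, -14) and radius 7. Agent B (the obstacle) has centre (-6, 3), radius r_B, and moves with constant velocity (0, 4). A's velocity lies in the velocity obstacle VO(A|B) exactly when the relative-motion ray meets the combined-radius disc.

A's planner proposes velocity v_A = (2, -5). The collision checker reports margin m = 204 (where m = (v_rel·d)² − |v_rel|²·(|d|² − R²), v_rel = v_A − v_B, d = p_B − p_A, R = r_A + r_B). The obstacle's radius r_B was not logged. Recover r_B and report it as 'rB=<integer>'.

m = 204
d = (-17, 17);  v_rel = (2, -9),  |v_rel|² = 85
v_rel×d = (2)·(17) − (-9)·(-17) = -119
since m = R²·85 − (-119)²:  R² = (14161 + 204) / 85 = 169
R = √169 = 13  ⇒  r_B = 13 − 7 = 6

rB=6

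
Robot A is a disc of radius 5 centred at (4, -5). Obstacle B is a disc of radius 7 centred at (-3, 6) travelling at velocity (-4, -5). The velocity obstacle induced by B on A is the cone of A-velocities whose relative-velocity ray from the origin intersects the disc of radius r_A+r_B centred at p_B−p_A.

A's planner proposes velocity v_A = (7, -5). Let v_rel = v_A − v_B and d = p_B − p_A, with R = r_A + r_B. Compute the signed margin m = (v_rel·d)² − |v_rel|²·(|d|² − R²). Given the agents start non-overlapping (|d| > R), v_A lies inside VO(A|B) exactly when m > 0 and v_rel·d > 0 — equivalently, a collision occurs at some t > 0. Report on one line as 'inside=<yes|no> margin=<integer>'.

d = (-7, 11),  |d|² = 170;  R = 5+7 = 12,  c = 170−12² = 26
v_rel = (11, 0),  |v_rel|² = 121;  v_rel·d = (11)·(-7) + (0)·(11) = -77
121·t² + 154·t + 26 = 0  ⇒  m = (-77)² − 121·26 = 2783
m = 2783 > 0,  v_rel·d = -77 < 0  ⇒  outside

inside=no margin=2783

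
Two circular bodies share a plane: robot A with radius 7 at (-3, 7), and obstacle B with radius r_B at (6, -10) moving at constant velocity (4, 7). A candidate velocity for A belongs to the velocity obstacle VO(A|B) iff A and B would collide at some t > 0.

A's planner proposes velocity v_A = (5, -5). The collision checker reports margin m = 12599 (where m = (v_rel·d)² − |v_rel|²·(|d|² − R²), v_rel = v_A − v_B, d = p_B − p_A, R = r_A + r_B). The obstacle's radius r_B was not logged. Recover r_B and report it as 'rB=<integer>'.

m = 12599
d = (9, -17);  v_rel = (1, -12),  |v_rel|² = 145
v_rel×d = (1)·(-17) − (-12)·(9) = 91
since m = R²·145 − 91²:  R² = (8281 + 12599) / 145 = 144
R = √144 = 12  ⇒  r_B = 12 − 7 = 5

rB=5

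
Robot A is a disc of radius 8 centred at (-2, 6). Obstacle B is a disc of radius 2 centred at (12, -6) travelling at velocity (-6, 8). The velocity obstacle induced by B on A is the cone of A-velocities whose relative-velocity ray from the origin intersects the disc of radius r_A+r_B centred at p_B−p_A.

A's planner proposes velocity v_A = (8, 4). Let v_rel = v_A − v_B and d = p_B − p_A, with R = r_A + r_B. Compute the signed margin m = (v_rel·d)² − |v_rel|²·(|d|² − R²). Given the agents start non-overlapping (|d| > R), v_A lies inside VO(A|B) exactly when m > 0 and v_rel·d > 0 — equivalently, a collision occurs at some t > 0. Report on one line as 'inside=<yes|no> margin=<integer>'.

d = (14, -12),  |d|² = 340;  R = 8+2 = 10,  c = 340−10² = 240
v_rel = (14, -4),  |v_rel|² = 212;  v_rel·d = (14)·(14) + (-4)·(-12) = 244
212·t² − 488·t + 240 = 0  ⇒  m = 244² − 212·240 = 8656
m = 8656 > 0,  v_rel·d = 244 > 0  ⇒  inside

inside=yes margin=8656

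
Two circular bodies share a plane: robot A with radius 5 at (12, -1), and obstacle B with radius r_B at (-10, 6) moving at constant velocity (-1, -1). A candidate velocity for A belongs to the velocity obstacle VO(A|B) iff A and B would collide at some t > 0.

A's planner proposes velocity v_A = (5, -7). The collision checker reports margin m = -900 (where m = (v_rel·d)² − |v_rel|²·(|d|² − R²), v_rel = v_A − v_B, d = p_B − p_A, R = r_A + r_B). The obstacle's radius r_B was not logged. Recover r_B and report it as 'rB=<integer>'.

m = -900
d = (-22, 7);  v_rel = (6, -6),  |v_rel|² = 72
v_rel×d = (6)·(7) − (-6)·(-22) = -90
since m = R²·72 − (-90)²:  R² = (8100 + -900) / 72 = 100
R = √100 = 10  ⇒  r_B = 10 − 5 = 5

rB=5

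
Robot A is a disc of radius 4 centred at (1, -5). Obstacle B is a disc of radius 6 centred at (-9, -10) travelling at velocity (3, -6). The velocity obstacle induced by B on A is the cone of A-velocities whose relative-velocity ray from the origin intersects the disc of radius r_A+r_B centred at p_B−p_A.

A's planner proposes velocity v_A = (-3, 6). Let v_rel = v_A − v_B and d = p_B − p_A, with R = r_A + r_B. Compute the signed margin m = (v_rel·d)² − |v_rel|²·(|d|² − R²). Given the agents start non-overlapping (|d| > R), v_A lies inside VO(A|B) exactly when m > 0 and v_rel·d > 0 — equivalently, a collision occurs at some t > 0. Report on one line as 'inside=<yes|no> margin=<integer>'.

d = (-10, -5),  |d|² = 125;  R = 4+6 = 10,  c = 125−10² = 25
v_rel = (-6, 12),  |v_rel|² = 180;  v_rel·d = (-6)·(-10) + (12)·(-5) = 0
180·t² − 0·t + 25 = 0  ⇒  m = 0² − 180·25 = -4500
m = -4500 < 0,  v_rel·d = 0 = 0  ⇒  outside

inside=no margin=-4500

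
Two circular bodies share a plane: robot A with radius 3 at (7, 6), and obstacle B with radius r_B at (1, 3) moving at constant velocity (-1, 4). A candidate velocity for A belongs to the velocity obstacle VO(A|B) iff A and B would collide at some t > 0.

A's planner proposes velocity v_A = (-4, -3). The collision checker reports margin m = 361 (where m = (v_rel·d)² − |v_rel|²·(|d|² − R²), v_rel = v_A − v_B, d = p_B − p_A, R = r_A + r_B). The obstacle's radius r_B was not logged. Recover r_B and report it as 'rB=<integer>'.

m = 361
d = (-6, -3);  v_rel = (-3, -7),  |v_rel|² = 58
v_rel×d = (-3)·(-3) − (-7)·(-6) = -33
since m = R²·58 − (-33)²:  R² = (1089 + 361) / 58 = 25
R = √25 = 5  ⇒  r_B = 5 − 3 = 2

rB=2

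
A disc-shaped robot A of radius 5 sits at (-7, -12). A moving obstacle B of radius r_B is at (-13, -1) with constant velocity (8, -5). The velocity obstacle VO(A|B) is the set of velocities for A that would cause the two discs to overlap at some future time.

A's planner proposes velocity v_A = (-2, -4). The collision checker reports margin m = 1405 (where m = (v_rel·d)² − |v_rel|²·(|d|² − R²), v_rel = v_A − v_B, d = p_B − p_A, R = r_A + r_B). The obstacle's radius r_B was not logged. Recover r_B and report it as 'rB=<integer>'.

m = 1405
d = (-6, 11);  v_rel = (-10, 1),  |v_rel|² = 101
v_rel×d = (-10)·(11) − (1)·(-6) = -104
since m = R²·101 − (-104)²:  R² = (10816 + 1405) / 101 = 121
R = √121 = 11  ⇒  r_B = 11 − 5 = 6

rB=6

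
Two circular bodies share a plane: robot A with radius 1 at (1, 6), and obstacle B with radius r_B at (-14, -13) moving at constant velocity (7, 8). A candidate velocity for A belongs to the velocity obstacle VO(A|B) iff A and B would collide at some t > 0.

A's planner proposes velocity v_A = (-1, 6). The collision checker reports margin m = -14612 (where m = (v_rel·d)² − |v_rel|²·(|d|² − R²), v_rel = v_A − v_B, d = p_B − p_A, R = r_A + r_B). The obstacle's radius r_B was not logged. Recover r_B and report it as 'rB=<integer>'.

m = -14612
d = (-15, -19);  v_rel = (-8, -2),  |v_rel|² = 68
v_rel×d = (-8)·(-19) − (-2)·(-15) = 122
since m = R²·68 − 122²:  R² = (14884 + -14612) / 68 = 4
R = √4 = 2  ⇒  r_B = 2 − 1 = 1

rB=1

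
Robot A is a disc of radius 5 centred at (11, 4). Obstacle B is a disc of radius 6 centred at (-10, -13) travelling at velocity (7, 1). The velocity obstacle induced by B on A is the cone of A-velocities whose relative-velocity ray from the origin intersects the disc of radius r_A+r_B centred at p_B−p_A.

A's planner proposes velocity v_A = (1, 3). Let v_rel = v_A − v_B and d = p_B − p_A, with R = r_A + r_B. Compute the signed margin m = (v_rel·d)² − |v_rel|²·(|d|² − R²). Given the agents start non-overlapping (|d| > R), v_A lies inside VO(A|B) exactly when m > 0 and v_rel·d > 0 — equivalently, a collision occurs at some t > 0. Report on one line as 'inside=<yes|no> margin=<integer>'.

d = (-21, -17),  |d|² = 730;  R = 5+6 = 11,  c = 730−11² = 609
v_rel = (-6, 2),  |v_rel|² = 40;  v_rel·d = (-6)·(-21) + (2)·(-17) = 92
40·t² − 184·t + 609 = 0  ⇒  m = 92² − 40·609 = -15896
m = -15896 < 0,  v_rel·d = 92 > 0  ⇒  outside

inside=no margin=-15896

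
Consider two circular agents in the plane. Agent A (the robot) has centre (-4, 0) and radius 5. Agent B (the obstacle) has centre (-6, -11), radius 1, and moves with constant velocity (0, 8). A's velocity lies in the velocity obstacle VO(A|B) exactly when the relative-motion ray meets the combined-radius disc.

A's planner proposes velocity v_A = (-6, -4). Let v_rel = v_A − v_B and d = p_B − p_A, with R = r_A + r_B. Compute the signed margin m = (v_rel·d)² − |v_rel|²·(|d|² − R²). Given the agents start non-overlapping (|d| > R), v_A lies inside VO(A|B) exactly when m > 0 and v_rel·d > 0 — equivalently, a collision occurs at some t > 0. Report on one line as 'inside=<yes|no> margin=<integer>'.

d = (-2, -11),  |d|² = 125;  R = 5+1 = 6,  c = 125−6² = 89
v_rel = (-6, -12),  |v_rel|² = 180;  v_rel·d = (-6)·(-2) + (-12)·(-11) = 144
180·t² − 288·t + 89 = 0  ⇒  m = 144² − 180·89 = 4716
m = 4716 > 0,  v_rel·d = 144 > 0  ⇒  inside

inside=yes margin=4716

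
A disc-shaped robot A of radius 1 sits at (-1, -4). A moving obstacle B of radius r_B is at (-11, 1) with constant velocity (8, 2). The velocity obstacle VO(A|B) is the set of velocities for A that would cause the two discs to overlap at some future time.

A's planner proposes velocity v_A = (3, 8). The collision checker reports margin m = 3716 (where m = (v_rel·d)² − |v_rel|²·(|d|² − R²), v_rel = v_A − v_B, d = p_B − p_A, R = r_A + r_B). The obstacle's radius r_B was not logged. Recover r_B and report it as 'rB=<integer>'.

m = 3716
d = (-10, 5);  v_rel = (-5, 6),  |v_rel|² = 61
v_rel×d = (-5)·(5) − (6)·(-10) = 35
since m = R²·61 − 35²:  R² = (1225 + 3716) / 61 = 81
R = √81 = 9  ⇒  r_B = 9 − 1 = 8

rB=8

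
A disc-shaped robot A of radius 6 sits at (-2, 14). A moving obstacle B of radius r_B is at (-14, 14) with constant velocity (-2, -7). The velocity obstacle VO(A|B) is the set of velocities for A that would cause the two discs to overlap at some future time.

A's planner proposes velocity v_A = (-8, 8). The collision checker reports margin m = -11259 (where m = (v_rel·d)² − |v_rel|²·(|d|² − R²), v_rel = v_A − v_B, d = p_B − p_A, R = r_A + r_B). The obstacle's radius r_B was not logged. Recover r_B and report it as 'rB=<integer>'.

m = -11259
d = (-12, 0);  v_rel = (-6, 15),  |v_rel|² = 261
v_rel×d = (-6)·(0) − (15)·(-12) = 180
since m = R²·261 − 180²:  R² = (32400 + -11259) / 261 = 81
R = √81 = 9  ⇒  r_B = 9 − 6 = 3

rB=3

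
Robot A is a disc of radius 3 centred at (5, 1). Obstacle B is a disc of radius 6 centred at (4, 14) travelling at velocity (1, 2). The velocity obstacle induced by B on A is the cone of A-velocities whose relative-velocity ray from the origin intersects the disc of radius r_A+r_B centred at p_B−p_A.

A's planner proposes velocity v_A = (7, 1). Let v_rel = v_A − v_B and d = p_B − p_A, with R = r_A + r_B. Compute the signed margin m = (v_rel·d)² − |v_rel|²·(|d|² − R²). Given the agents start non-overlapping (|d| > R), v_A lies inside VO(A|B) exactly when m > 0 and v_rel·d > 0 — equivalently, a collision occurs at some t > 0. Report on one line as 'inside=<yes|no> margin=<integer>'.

d = (-1, 13),  |d|² = 170;  R = 3+6 = 9,  c = 170−9² = 89
v_rel = (6, -1),  |v_rel|² = 37;  v_rel·d = (6)·(-1) + (-1)·(13) = -19
37·t² + 38·t + 89 = 0  ⇒  m = (-19)² − 37·89 = -2932
m = -2932 < 0,  v_rel·d = -19 < 0  ⇒  outside

inside=no margin=-2932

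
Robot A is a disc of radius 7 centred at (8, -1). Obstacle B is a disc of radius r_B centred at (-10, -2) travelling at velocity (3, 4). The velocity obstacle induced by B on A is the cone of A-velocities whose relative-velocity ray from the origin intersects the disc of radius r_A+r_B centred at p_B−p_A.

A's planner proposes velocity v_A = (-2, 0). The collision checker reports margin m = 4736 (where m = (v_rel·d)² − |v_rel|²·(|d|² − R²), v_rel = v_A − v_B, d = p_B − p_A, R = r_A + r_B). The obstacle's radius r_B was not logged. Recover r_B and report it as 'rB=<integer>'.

m = 4736
d = (-18, -1);  v_rel = (-5, -4),  |v_rel|² = 41
v_rel×d = (-5)·(-1) − (-4)·(-18) = -67
since m = R²·41 − (-67)²:  R² = (4489 + 4736) / 41 = 225
R = √225 = 15  ⇒  r_B = 15 − 7 = 8

rB=8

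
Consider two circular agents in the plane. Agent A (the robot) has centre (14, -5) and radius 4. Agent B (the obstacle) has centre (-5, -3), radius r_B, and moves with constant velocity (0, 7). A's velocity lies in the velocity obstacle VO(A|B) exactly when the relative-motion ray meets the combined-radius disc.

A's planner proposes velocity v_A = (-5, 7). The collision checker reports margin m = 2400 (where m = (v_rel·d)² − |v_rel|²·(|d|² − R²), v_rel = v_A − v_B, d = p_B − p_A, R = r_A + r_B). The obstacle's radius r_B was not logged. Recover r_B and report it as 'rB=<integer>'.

m = 2400
d = (-19, 2);  v_rel = (-5, 0),  |v_rel|² = 25
v_rel×d = (-5)·(2) − (0)·(-19) = -10
since m = R²·25 − (-10)²:  R² = (100 + 2400) / 25 = 100
R = √100 = 10  ⇒  r_B = 10 − 4 = 6

rB=6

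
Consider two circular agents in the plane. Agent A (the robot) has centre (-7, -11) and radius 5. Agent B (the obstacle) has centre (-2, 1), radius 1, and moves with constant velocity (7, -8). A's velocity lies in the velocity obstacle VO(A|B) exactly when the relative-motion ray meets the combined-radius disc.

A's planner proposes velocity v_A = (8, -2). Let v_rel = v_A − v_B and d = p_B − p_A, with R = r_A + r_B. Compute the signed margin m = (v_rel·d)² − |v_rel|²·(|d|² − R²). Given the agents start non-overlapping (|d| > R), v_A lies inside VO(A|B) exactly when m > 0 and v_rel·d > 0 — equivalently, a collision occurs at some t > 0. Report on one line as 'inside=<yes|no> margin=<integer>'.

d = (5, 12),  |d|² = 169;  R = 5+1 = 6,  c = 169−6² = 133
v_rel = (1, 6),  |v_rel|² = 37;  v_rel·d = (1)·(5) + (6)·(12) = 77
37·t² − 154·t + 133 = 0  ⇒  m = 77² − 37·133 = 1008
m = 1008 > 0,  v_rel·d = 77 > 0  ⇒  inside

inside=yes margin=1008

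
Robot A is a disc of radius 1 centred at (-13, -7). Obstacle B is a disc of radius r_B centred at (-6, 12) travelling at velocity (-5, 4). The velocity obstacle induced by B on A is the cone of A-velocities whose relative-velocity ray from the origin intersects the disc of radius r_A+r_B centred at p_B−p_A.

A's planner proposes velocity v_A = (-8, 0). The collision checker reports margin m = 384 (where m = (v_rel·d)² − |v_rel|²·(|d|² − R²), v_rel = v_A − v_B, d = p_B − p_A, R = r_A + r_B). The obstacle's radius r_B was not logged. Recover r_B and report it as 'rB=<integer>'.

m = 384
d = (7, 19);  v_rel = (-3, -4),  |v_rel|² = 25
v_rel×d = (-3)·(19) − (-4)·(7) = -29
since m = R²·25 − (-29)²:  R² = (841 + 384) / 25 = 49
R = √49 = 7  ⇒  r_B = 7 − 1 = 6

rB=6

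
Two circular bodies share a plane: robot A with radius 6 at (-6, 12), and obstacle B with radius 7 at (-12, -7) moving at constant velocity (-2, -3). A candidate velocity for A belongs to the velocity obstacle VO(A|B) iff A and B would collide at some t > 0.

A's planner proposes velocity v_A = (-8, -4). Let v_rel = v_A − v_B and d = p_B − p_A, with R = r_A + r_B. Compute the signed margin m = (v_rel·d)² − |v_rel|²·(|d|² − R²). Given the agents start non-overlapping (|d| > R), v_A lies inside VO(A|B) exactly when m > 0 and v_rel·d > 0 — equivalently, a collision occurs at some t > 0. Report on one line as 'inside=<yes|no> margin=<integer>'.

d = (-6, -19),  |d|² = 397;  R = 6+7 = 13,  c = 397−13² = 228
v_rel = (-6, -1),  |v_rel|² = 37;  v_rel·d = (-6)·(-6) + (-1)·(-19) = 55
37·t² − 110·t + 228 = 0  ⇒  m = 55² − 37·228 = -5411
m = -5411 < 0,  v_rel·d = 55 > 0  ⇒  outside

inside=no margin=-5411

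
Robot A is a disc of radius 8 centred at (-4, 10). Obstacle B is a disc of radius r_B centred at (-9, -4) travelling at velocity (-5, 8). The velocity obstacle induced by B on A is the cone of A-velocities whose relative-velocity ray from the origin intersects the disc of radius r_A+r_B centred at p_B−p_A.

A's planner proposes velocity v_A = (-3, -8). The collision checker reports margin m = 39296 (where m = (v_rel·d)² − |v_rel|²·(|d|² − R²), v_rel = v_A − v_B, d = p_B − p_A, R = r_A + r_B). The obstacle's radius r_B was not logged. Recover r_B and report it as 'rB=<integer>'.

m = 39296
d = (-5, -14);  v_rel = (2, -16),  |v_rel|² = 260
v_rel×d = (2)·(-14) − (-16)·(-5) = -108
since m = R²·260 − (-108)²:  R² = (11664 + 39296) / 260 = 196
R = √196 = 14  ⇒  r_B = 14 − 8 = 6

rB=6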